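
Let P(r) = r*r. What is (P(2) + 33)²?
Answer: 1369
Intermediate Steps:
P(r) = r²
(P(2) + 33)² = (2² + 33)² = (4 + 33)² = 37² = 1369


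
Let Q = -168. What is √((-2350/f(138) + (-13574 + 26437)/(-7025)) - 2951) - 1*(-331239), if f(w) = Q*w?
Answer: 331239 + I*√21756577621598722/2714460 ≈ 3.3124e+5 + 54.339*I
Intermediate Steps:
f(w) = -168*w
√((-2350/f(138) + (-13574 + 26437)/(-7025)) - 2951) - 1*(-331239) = √((-2350/((-168*138)) + (-13574 + 26437)/(-7025)) - 2951) - 1*(-331239) = √((-2350/(-23184) + 12863*(-1/7025)) - 2951) + 331239 = √((-2350*(-1/23184) - 12863/7025) - 2951) + 331239 = √((1175/11592 - 12863/7025) - 2951) + 331239 = √(-140853521/81433800 - 2951) + 331239 = √(-240451997321/81433800) + 331239 = I*√21756577621598722/2714460 + 331239 = 331239 + I*√21756577621598722/2714460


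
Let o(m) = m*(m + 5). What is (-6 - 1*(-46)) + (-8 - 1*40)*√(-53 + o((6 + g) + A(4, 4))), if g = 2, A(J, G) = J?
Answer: 40 - 48*√151 ≈ -549.83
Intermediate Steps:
o(m) = m*(5 + m)
(-6 - 1*(-46)) + (-8 - 1*40)*√(-53 + o((6 + g) + A(4, 4))) = (-6 - 1*(-46)) + (-8 - 1*40)*√(-53 + ((6 + 2) + 4)*(5 + ((6 + 2) + 4))) = (-6 + 46) + (-8 - 40)*√(-53 + (8 + 4)*(5 + (8 + 4))) = 40 - 48*√(-53 + 12*(5 + 12)) = 40 - 48*√(-53 + 12*17) = 40 - 48*√(-53 + 204) = 40 - 48*√151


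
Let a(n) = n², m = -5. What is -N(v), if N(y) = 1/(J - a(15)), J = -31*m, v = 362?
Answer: 1/70 ≈ 0.014286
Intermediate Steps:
J = 155 (J = -31*(-5) = 155)
N(y) = -1/70 (N(y) = 1/(155 - 1*15²) = 1/(155 - 1*225) = 1/(155 - 225) = 1/(-70) = -1/70)
-N(v) = -1*(-1/70) = 1/70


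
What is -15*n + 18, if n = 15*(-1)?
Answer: 243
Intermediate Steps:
n = -15
-15*n + 18 = -15*(-15) + 18 = 225 + 18 = 243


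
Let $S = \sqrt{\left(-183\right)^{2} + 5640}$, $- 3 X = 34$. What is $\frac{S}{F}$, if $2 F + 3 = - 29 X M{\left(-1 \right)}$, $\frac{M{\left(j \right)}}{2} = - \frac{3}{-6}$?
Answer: $\frac{6 \sqrt{39129}}{977} \approx 1.2148$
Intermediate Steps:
$X = - \frac{34}{3}$ ($X = \left(- \frac{1}{3}\right) 34 = - \frac{34}{3} \approx -11.333$)
$M{\left(j \right)} = 1$ ($M{\left(j \right)} = 2 \left(- \frac{3}{-6}\right) = 2 \left(\left(-3\right) \left(- \frac{1}{6}\right)\right) = 2 \cdot \frac{1}{2} = 1$)
$F = \frac{977}{6}$ ($F = - \frac{3}{2} + \frac{\left(-29\right) \left(- \frac{34}{3}\right) 1}{2} = - \frac{3}{2} + \frac{\frac{986}{3} \cdot 1}{2} = - \frac{3}{2} + \frac{1}{2} \cdot \frac{986}{3} = - \frac{3}{2} + \frac{493}{3} = \frac{977}{6} \approx 162.83$)
$S = \sqrt{39129}$ ($S = \sqrt{33489 + 5640} = \sqrt{39129} \approx 197.81$)
$\frac{S}{F} = \frac{\sqrt{39129}}{\frac{977}{6}} = \sqrt{39129} \cdot \frac{6}{977} = \frac{6 \sqrt{39129}}{977}$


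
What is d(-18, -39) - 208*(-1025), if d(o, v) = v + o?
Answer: 213143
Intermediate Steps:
d(o, v) = o + v
d(-18, -39) - 208*(-1025) = (-18 - 39) - 208*(-1025) = -57 + 213200 = 213143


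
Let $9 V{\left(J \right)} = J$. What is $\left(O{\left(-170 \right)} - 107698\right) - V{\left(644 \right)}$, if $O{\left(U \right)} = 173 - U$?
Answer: $- \frac{966839}{9} \approx -1.0743 \cdot 10^{5}$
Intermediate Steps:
$V{\left(J \right)} = \frac{J}{9}$
$\left(O{\left(-170 \right)} - 107698\right) - V{\left(644 \right)} = \left(\left(173 - -170\right) - 107698\right) - \frac{1}{9} \cdot 644 = \left(\left(173 + 170\right) - 107698\right) - \frac{644}{9} = \left(343 - 107698\right) - \frac{644}{9} = -107355 - \frac{644}{9} = - \frac{966839}{9}$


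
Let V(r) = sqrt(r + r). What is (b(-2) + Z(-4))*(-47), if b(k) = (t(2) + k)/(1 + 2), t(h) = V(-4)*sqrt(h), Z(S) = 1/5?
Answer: 329/15 - 188*I/3 ≈ 21.933 - 62.667*I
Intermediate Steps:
V(r) = sqrt(2)*sqrt(r) (V(r) = sqrt(2*r) = sqrt(2)*sqrt(r))
Z(S) = 1/5
t(h) = 2*I*sqrt(2)*sqrt(h) (t(h) = (sqrt(2)*sqrt(-4))*sqrt(h) = (sqrt(2)*(2*I))*sqrt(h) = (2*I*sqrt(2))*sqrt(h) = 2*I*sqrt(2)*sqrt(h))
b(k) = k/3 + 4*I/3 (b(k) = (2*I*sqrt(2)*sqrt(2) + k)/(1 + 2) = (4*I + k)/3 = (k + 4*I)*(1/3) = k/3 + 4*I/3)
(b(-2) + Z(-4))*(-47) = (((1/3)*(-2) + 4*I/3) + 1/5)*(-47) = ((-2/3 + 4*I/3) + 1/5)*(-47) = (-7/15 + 4*I/3)*(-47) = 329/15 - 188*I/3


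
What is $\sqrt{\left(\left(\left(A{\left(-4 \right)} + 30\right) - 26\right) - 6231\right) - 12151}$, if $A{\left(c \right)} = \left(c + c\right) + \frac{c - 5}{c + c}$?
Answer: $\frac{i \sqrt{294158}}{4} \approx 135.59 i$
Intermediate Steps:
$A{\left(c \right)} = 2 c + \frac{-5 + c}{2 c}$
$\sqrt{\left(\left(\left(A{\left(-4 \right)} + 30\right) - 26\right) - 6231\right) - 12151} = \sqrt{\left(\left(\left(\frac{-5 - 4 \left(1 + 4 \left(-4\right)\right)}{2 \left(-4\right)} + 30\right) - 26\right) - 6231\right) - 12151} = \sqrt{\left(\left(\left(\frac{1}{2} \left(- \frac{1}{4}\right) \left(-5 - 4 \left(1 - 16\right)\right) + 30\right) - 26\right) - 6231\right) - 12151} = \sqrt{\left(\left(\left(\frac{1}{2} \left(- \frac{1}{4}\right) \left(-5 - -60\right) + 30\right) - 26\right) - 6231\right) - 12151} = \sqrt{\left(\left(\left(\frac{1}{2} \left(- \frac{1}{4}\right) \left(-5 + 60\right) + 30\right) - 26\right) - 6231\right) - 12151} = \sqrt{\left(\left(\left(\frac{1}{2} \left(- \frac{1}{4}\right) 55 + 30\right) - 26\right) - 6231\right) - 12151} = \sqrt{\left(\left(\left(- \frac{55}{8} + 30\right) - 26\right) - 6231\right) - 12151} = \sqrt{\left(\left(\frac{185}{8} - 26\right) - 6231\right) - 12151} = \sqrt{\left(- \frac{23}{8} - 6231\right) - 12151} = \sqrt{- \frac{49871}{8} - 12151} = \sqrt{- \frac{147079}{8}} = \frac{i \sqrt{294158}}{4}$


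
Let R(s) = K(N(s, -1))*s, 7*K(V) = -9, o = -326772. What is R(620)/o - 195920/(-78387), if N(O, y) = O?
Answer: 429679685/171745917 ≈ 2.5018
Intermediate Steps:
K(V) = -9/7 (K(V) = (1/7)*(-9) = -9/7)
R(s) = -9*s/7
R(620)/o - 195920/(-78387) = -9/7*620/(-326772) - 195920/(-78387) = -5580/7*(-1/326772) - 195920*(-1/78387) = 155/63539 + 195920/78387 = 429679685/171745917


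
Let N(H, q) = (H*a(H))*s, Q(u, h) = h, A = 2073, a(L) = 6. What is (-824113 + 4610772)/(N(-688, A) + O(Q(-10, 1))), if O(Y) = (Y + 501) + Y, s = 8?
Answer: -3786659/32521 ≈ -116.44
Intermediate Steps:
N(H, q) = 48*H (N(H, q) = (H*6)*8 = (6*H)*8 = 48*H)
O(Y) = 501 + 2*Y (O(Y) = (501 + Y) + Y = 501 + 2*Y)
(-824113 + 4610772)/(N(-688, A) + O(Q(-10, 1))) = (-824113 + 4610772)/(48*(-688) + (501 + 2*1)) = 3786659/(-33024 + (501 + 2)) = 3786659/(-33024 + 503) = 3786659/(-32521) = 3786659*(-1/32521) = -3786659/32521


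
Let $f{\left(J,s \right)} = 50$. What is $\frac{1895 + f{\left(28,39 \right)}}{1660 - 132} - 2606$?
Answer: $- \frac{3980023}{1528} \approx -2604.7$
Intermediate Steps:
$\frac{1895 + f{\left(28,39 \right)}}{1660 - 132} - 2606 = \frac{1895 + 50}{1660 - 132} - 2606 = \frac{1945}{1528} - 2606 = - \frac{3980023}{1528}$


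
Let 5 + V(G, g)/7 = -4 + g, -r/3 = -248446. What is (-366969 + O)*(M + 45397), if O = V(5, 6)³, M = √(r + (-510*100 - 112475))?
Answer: -17079713310 - 376230*√581863 ≈ -1.7367e+10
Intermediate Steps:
r = 745338 (r = -3*(-248446) = 745338)
V(G, g) = -63 + 7*g (V(G, g) = -35 + 7*(-4 + g) = -35 + (-28 + 7*g) = -63 + 7*g)
M = √581863 (M = √(745338 + (-510*100 - 112475)) = √(745338 + (-51000 - 112475)) = √(745338 - 163475) = √581863 ≈ 762.80)
O = -9261 (O = (-63 + 7*6)³ = (-63 + 42)³ = (-21)³ = -9261)
(-366969 + O)*(M + 45397) = (-366969 - 9261)*(√581863 + 45397) = -376230*(45397 + √581863) = -17079713310 - 376230*√581863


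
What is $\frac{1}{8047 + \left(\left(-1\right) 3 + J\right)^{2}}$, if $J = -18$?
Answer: $\frac{1}{8488} \approx 0.00011781$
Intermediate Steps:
$\frac{1}{8047 + \left(\left(-1\right) 3 + J\right)^{2}} = \frac{1}{8047 + \left(\left(-1\right) 3 - 18\right)^{2}} = \frac{1}{8047 + \left(-3 - 18\right)^{2}} = \frac{1}{8047 + \left(-21\right)^{2}} = \frac{1}{8047 + 441} = \frac{1}{8488}$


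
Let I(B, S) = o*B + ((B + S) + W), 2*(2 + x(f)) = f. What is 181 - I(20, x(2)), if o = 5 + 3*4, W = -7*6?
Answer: -136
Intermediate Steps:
x(f) = -2 + f/2
W = -42
o = 17 (o = 5 + 12 = 17)
I(B, S) = -42 + S + 18*B (I(B, S) = 17*B + ((B + S) - 42) = 17*B + (-42 + B + S) = -42 + S + 18*B)
181 - I(20, x(2)) = 181 - (-42 + (-2 + (½)*2) + 18*20) = 181 - (-42 + (-2 + 1) + 360) = 181 - (-42 - 1 + 360) = 181 - 1*317 = 181 - 317 = -136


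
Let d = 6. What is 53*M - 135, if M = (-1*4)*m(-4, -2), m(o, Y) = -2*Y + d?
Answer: -2255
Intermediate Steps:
m(o, Y) = 6 - 2*Y (m(o, Y) = -2*Y + 6 = 6 - 2*Y)
M = -40 (M = (-1*4)*(6 - 2*(-2)) = -4*(6 + 4) = -4*10 = -40)
53*M - 135 = 53*(-40) - 135 = -2120 - 135 = -2255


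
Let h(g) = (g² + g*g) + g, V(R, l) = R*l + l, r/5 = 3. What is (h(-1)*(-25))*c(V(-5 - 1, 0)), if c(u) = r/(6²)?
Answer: -125/12 ≈ -10.417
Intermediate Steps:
r = 15 (r = 5*3 = 15)
V(R, l) = l + R*l
h(g) = g + 2*g² (h(g) = (g² + g²) + g = 2*g² + g = g + 2*g²)
c(u) = 5/12 (c(u) = 15/(6²) = 15/36 = 15*(1/36) = 5/12)
(h(-1)*(-25))*c(V(-5 - 1, 0)) = (-(1 + 2*(-1))*(-25))*(5/12) = (-(1 - 2)*(-25))*(5/12) = (-1*(-1)*(-25))*(5/12) = (1*(-25))*(5/12) = -25*5/12 = -125/12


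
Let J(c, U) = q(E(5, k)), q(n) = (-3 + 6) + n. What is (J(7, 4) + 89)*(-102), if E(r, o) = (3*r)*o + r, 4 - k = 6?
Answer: -6834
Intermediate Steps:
k = -2 (k = 4 - 1*6 = 4 - 6 = -2)
E(r, o) = r + 3*o*r (E(r, o) = 3*o*r + r = r + 3*o*r)
q(n) = 3 + n
J(c, U) = -22 (J(c, U) = 3 + 5*(1 + 3*(-2)) = 3 + 5*(1 - 6) = 3 + 5*(-5) = 3 - 25 = -22)
(J(7, 4) + 89)*(-102) = (-22 + 89)*(-102) = 67*(-102) = -6834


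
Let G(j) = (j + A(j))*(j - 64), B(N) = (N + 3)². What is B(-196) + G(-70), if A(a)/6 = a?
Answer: 102909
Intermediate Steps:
B(N) = (3 + N)²
A(a) = 6*a
G(j) = 7*j*(-64 + j) (G(j) = (j + 6*j)*(j - 64) = (7*j)*(-64 + j) = 7*j*(-64 + j))
B(-196) + G(-70) = (3 - 196)² + 7*(-70)*(-64 - 70) = (-193)² + 7*(-70)*(-134) = 37249 + 65660 = 102909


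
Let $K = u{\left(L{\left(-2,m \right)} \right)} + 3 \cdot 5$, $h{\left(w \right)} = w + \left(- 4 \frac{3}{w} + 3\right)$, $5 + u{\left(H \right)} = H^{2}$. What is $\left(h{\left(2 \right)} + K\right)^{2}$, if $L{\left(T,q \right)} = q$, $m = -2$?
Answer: $169$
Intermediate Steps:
$u{\left(H \right)} = -5 + H^{2}$
$h{\left(w \right)} = 3 + w - \frac{12}{w}$ ($h{\left(w \right)} = w + \left(- \frac{12}{w} + 3\right) = w + \left(3 - \frac{12}{w}\right) = 3 + w - \frac{12}{w}$)
$K = 14$ ($K = \left(-5 + \left(-2\right)^{2}\right) + 3 \cdot 5 = \left(-5 + 4\right) + 15 = -1 + 15 = 14$)
$\left(h{\left(2 \right)} + K\right)^{2} = \left(\left(3 + 2 - \frac{12}{2}\right) + 14\right)^{2} = \left(\left(3 + 2 - 6\right) + 14\right)^{2} = \left(-1 + 14\right)^{2} = 13^{2} = 169$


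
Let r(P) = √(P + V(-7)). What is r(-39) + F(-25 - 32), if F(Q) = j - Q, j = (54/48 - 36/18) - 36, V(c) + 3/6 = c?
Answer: 161/8 + I*√186/2 ≈ 20.125 + 6.8191*I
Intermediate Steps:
V(c) = -½ + c
j = -295/8 (j = (54*(1/48) - 36*1/18) - 36 = (9/8 - 2) - 36 = -7/8 - 36 = -295/8 ≈ -36.875)
F(Q) = -295/8 - Q
r(P) = √(-15/2 + P) (r(P) = √(P + (-½ - 7)) = √(P - 15/2) = √(-15/2 + P))
r(-39) + F(-25 - 32) = √(-30 + 4*(-39))/2 + (-295/8 - (-25 - 32)) = √(-30 - 156)/2 + (-295/8 - 1*(-57)) = √(-186)/2 + (-295/8 + 57) = (I*√186)/2 + 161/8 = I*√186/2 + 161/8 = 161/8 + I*√186/2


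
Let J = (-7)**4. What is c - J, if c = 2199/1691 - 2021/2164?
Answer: -8784695799/3659324 ≈ -2400.6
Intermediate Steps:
c = 1341125/3659324 (c = 2199*(1/1691) - 2021*1/2164 = 2199/1691 - 2021/2164 = 1341125/3659324 ≈ 0.36650)
J = 2401
c - J = 1341125/3659324 - 1*2401 = 1341125/3659324 - 2401 = -8784695799/3659324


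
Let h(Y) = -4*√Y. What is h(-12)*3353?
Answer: -26824*I*√3 ≈ -46461.0*I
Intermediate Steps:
h(-12)*3353 = -8*I*√3*3353 = -26824*I*√3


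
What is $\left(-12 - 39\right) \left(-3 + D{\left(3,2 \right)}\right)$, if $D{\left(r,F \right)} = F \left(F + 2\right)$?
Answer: $-255$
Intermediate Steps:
$D{\left(r,F \right)} = F \left(2 + F\right)$
$\left(-12 - 39\right) \left(-3 + D{\left(3,2 \right)}\right) = \left(-12 - 39\right) \left(-3 + 2 \left(2 + 2\right)\right) = - 51 \left(-3 + 2 \cdot 4\right) = - 51 \left(-3 + 8\right) = \left(-51\right) 5 = -255$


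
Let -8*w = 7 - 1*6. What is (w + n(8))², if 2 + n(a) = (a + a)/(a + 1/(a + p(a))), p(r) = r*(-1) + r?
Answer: 6561/270400 ≈ 0.024264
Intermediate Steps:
p(r) = 0 (p(r) = -r + r = 0)
n(a) = -2 + 2*a/(a + 1/a) (n(a) = -2 + (a + a)/(a + 1/(a + 0)) = -2 + (2*a)/(a + 1/a) = -2 + 2*a/(a + 1/a))
w = -⅛ (w = -(7 - 1*6)/8 = -(7 - 6)/8 = -⅛*1 = -⅛ ≈ -0.12500)
(w + n(8))² = (-⅛ - 2/(1 + 8²))² = (-⅛ - 2/(1 + 64))² = (-⅛ - 2/65)² = (-81/520)² = 6561/270400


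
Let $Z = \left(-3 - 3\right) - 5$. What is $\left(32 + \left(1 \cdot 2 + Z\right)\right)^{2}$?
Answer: $529$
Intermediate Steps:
$Z = -11$ ($Z = \left(-3 - 3\right) - 5 = -6 - 5 = -11$)
$\left(32 + \left(1 \cdot 2 + Z\right)\right)^{2} = \left(32 + \left(1 \cdot 2 - 11\right)\right)^{2} = \left(32 + \left(2 - 11\right)\right)^{2} = \left(32 - 9\right)^{2} = 23^{2} = 529$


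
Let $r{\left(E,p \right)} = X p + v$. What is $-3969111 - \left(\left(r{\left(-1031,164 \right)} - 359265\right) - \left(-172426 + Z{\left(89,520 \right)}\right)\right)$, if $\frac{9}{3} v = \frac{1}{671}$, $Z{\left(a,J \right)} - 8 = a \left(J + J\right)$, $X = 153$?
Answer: $- \frac{7477884349}{2013} \approx -3.7148 \cdot 10^{6}$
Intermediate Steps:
$Z{\left(a,J \right)} = 8 + 2 J a$ ($Z{\left(a,J \right)} = 8 + a \left(J + J\right) = 8 + a 2 J = 8 + 2 J a$)
$v = \frac{1}{2013}$ ($v = \frac{1}{3 \cdot 671} = \frac{1}{3} \cdot \frac{1}{671} = \frac{1}{2013} \approx 0.00049677$)
$r{\left(E,p \right)} = \frac{1}{2013} + 153 p$ ($r{\left(E,p \right)} = 153 p + \frac{1}{2013} = \frac{1}{2013} + 153 p$)
$-3969111 - \left(\left(r{\left(-1031,164 \right)} - 359265\right) - \left(-172426 + Z{\left(89,520 \right)}\right)\right) = -3969111 - \left(\left(\left(\frac{1}{2013} + 153 \cdot 164\right) - 359265\right) + \left(73 \cdot 2362 - \left(8 + 2 \cdot 520 \cdot 89\right)\right)\right) = -3969111 - \left(\left(\left(\frac{1}{2013} + 25092\right) - 359265\right) + \left(172426 - \left(8 + 92560\right)\right)\right) = -3969111 - \left(\left(\frac{50510197}{2013} - 359265\right) + \left(172426 - 92568\right)\right) = -3969111 - \left(- \frac{672690248}{2013} + \left(172426 - 92568\right)\right) = -3969111 - \left(- \frac{672690248}{2013} + 79858\right) = -3969111 - - \frac{511936094}{2013} = -3969111 + \frac{511936094}{2013} = - \frac{7477884349}{2013}$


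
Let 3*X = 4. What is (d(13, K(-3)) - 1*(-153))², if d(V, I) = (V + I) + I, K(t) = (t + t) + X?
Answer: 220900/9 ≈ 24544.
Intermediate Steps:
X = 4/3 (X = (⅓)*4 = 4/3 ≈ 1.3333)
K(t) = 4/3 + 2*t (K(t) = (t + t) + 4/3 = 2*t + 4/3 = 4/3 + 2*t)
d(V, I) = V + 2*I (d(V, I) = (I + V) + I = V + 2*I)
(d(13, K(-3)) - 1*(-153))² = ((13 + 2*(4/3 + 2*(-3))) - 1*(-153))² = ((13 + 2*(4/3 - 6)) + 153)² = ((13 + 2*(-14/3)) + 153)² = ((13 - 28/3) + 153)² = (11/3 + 153)² = (470/3)² = 220900/9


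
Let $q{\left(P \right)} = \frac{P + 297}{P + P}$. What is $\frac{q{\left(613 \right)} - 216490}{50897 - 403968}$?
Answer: $\frac{132707915}{216432523} \approx 0.61316$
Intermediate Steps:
$q{\left(P \right)} = \frac{297 + P}{2 P}$
$\frac{q{\left(613 \right)} - 216490}{50897 - 403968} = \frac{\frac{297 + 613}{2 \cdot 613} - 216490}{50897 - 403968} = \frac{\frac{1}{2} \cdot \frac{1}{613} \cdot 910 - 216490}{-353071} = \left(\frac{455}{613} - 216490\right) \left(- \frac{1}{353071}\right) = \left(- \frac{132707915}{613}\right) \left(- \frac{1}{353071}\right) = \frac{132707915}{216432523}$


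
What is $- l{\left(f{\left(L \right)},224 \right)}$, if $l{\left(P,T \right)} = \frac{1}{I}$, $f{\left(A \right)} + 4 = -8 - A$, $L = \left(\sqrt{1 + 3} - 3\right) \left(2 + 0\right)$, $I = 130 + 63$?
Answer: $- \frac{1}{193} \approx -0.0051813$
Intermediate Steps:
$I = 193$
$L = -2$ ($L = \left(\sqrt{4} - 3\right) 2 = \left(2 - 3\right) 2 = \left(-1\right) 2 = -2$)
$f{\left(A \right)} = -12 - A$ ($f{\left(A \right)} = -4 - \left(8 + A\right) = -12 - A$)
$l{\left(P,T \right)} = \frac{1}{193}$
$- l{\left(f{\left(L \right)},224 \right)} = \left(-1\right) \frac{1}{193} = - \frac{1}{193}$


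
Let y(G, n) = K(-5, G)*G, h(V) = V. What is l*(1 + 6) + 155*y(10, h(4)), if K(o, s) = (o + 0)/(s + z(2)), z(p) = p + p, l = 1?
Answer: -3826/7 ≈ -546.57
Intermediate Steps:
z(p) = 2*p
K(o, s) = o/(4 + s) (K(o, s) = (o + 0)/(s + 2*2) = o/(s + 4) = o/(4 + s))
y(G, n) = -5*G/(4 + G) (y(G, n) = (-5/(4 + G))*G = -5*G/(4 + G))
l*(1 + 6) + 155*y(10, h(4)) = 1*(1 + 6) + 155*(-5*10/(4 + 10)) = 1*7 + 155*(-5*10/14) = 7 + 155*(-5*10*1/14) = 7 + 155*(-25/7) = 7 - 3875/7 = -3826/7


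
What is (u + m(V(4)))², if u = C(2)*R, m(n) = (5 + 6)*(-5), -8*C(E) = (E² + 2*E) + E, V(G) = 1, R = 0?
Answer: 3025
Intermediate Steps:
C(E) = -3*E/8 - E²/8 (C(E) = -((E² + 2*E) + E)/8 = -(E² + 3*E)/8 = -3*E/8 - E²/8)
m(n) = -55 (m(n) = 11*(-5) = -55)
u = 0 (u = -⅛*2*(3 + 2)*0 = -⅛*2*5*0 = -5/4*0 = 0)
(u + m(V(4)))² = (0 - 55)² = (-55)² = 3025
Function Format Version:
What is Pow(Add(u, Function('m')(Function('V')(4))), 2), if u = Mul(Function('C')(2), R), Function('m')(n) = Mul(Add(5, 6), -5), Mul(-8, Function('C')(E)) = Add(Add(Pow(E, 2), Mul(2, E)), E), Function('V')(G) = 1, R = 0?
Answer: 3025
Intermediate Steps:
Function('C')(E) = Add(Mul(Rational(-3, 8), E), Mul(Rational(-1, 8), Pow(E, 2))) (Function('C')(E) = Mul(Rational(-1, 8), Add(Add(Pow(E, 2), Mul(2, E)), E)) = Mul(Rational(-1, 8), Add(Pow(E, 2), Mul(3, E))) = Add(Mul(Rational(-3, 8), E), Mul(Rational(-1, 8), Pow(E, 2))))
Function('m')(n) = -55 (Function('m')(n) = Mul(11, -5) = -55)
u = 0 (u = Mul(Mul(Rational(-1, 8), 2, Add(3, 2)), 0) = Mul(Mul(Rational(-1, 8), 2, 5), 0) = Mul(Rational(-5, 4), 0) = 0)
Pow(Add(u, Function('m')(Function('V')(4))), 2) = Pow(Add(0, -55), 2) = Pow(-55, 2) = 3025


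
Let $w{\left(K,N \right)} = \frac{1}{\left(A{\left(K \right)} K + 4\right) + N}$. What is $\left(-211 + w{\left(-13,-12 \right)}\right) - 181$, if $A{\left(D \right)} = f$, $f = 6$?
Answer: $- \frac{33713}{86} \approx -392.01$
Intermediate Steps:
$A{\left(D \right)} = 6$
$w{\left(K,N \right)} = \frac{1}{4 + N + 6 K}$ ($w{\left(K,N \right)} = \frac{1}{\left(6 K + 4\right) + N} = \frac{1}{\left(4 + 6 K\right) + N} = \frac{1}{4 + N + 6 K}$)
$\left(-211 + w{\left(-13,-12 \right)}\right) - 181 = \left(-211 + \frac{1}{4 - 12 + 6 \left(-13\right)}\right) - 181 = \left(-211 + \frac{1}{4 - 12 - 78}\right) - 181 = \left(-211 + \frac{1}{-86}\right) - 181 = \left(-211 - \frac{1}{86}\right) - 181 = - \frac{18147}{86} - 181 = - \frac{33713}{86}$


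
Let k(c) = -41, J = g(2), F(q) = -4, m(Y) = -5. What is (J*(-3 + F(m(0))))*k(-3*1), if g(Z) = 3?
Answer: 861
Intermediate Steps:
J = 3
(J*(-3 + F(m(0))))*k(-3*1) = (3*(-3 - 4))*(-41) = (3*(-7))*(-41) = -21*(-41) = 861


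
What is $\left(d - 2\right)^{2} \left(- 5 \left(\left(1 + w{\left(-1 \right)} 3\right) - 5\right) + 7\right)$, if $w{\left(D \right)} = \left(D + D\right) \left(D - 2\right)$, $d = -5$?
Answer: $-3087$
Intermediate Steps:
$w{\left(D \right)} = 2 D \left(-2 + D\right)$
$\left(d - 2\right)^{2} \left(- 5 \left(\left(1 + w{\left(-1 \right)} 3\right) - 5\right) + 7\right) = \left(-5 - 2\right)^{2} \left(- 5 \left(\left(1 + 2 \left(-1\right) \left(-2 - 1\right) 3\right) - 5\right) + 7\right) = \left(-7\right)^{2} \left(- 5 \left(\left(1 + 2 \left(-1\right) \left(-3\right) 3\right) - 5\right) + 7\right) = 49 \left(- 5 \left(\left(1 + 6 \cdot 3\right) - 5\right) + 7\right) = 49 \left(- 5 \left(\left(1 + 18\right) - 5\right) + 7\right) = 49 \left(- 5 \left(19 - 5\right) + 7\right) = 49 \left(\left(-5\right) 14 + 7\right) = 49 \left(-70 + 7\right) = 49 \left(-63\right) = -3087$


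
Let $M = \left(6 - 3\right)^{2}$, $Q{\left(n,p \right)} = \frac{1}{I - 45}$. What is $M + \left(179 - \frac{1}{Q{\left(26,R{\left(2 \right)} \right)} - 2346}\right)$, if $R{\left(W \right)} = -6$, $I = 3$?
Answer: $\frac{18524246}{98533} \approx 188.0$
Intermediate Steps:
$Q{\left(n,p \right)} = - \frac{1}{42}$ ($Q{\left(n,p \right)} = \frac{1}{3 - 45} = \frac{1}{-42} = - \frac{1}{42}$)
$M = 9$ ($M = 3^{2} = 9$)
$M + \left(179 - \frac{1}{Q{\left(26,R{\left(2 \right)} \right)} - 2346}\right) = 9 + \left(179 - \frac{1}{- \frac{1}{42} - 2346}\right) = 9 + \left(179 - \frac{1}{- \frac{98533}{42}}\right) = 9 + \left(179 - - \frac{42}{98533}\right) = 9 + \left(179 + \frac{42}{98533}\right) = 9 + \frac{17637449}{98533} = \frac{18524246}{98533}$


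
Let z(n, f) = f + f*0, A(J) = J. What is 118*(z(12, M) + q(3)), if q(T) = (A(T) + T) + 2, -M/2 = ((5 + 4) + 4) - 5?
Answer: -944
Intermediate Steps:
M = -16 (M = -2*(((5 + 4) + 4) - 5) = -2*((9 + 4) - 5) = -2*(13 - 5) = -2*8 = -16)
q(T) = 2 + 2*T (q(T) = (T + T) + 2 = 2*T + 2 = 2 + 2*T)
z(n, f) = f (z(n, f) = f + 0 = f)
118*(z(12, M) + q(3)) = 118*(-16 + (2 + 2*3)) = 118*(-16 + (2 + 6)) = 118*(-16 + 8) = 118*(-8) = -944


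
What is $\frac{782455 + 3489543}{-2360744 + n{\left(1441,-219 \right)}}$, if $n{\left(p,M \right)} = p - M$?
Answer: $- \frac{2135999}{1179542} \approx -1.8109$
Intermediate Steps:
$\frac{782455 + 3489543}{-2360744 + n{\left(1441,-219 \right)}} = \frac{782455 + 3489543}{-2360744 + \left(1441 - -219\right)} = \frac{4271998}{-2360744 + \left(1441 + 219\right)} = \frac{4271998}{-2360744 + 1660} = \frac{4271998}{-2359084} = 4271998 \left(- \frac{1}{2359084}\right) = - \frac{2135999}{1179542}$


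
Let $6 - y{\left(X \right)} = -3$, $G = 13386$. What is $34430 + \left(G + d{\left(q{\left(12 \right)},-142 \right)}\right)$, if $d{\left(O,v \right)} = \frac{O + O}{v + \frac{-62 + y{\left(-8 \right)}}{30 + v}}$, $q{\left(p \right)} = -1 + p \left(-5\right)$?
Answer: $\frac{757945080}{15851} \approx 47817.0$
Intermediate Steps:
$y{\left(X \right)} = 9$ ($y{\left(X \right)} = 6 - -3 = 6 + 3 = 9$)
$q{\left(p \right)} = -1 - 5 p$
$d{\left(O,v \right)} = \frac{2 O}{v - \frac{53}{30 + v}}$ ($d{\left(O,v \right)} = \frac{O + O}{v + \frac{-62 + 9}{30 + v}} = \frac{2 O}{v - \frac{53}{30 + v}}$)
$34430 + \left(G + d{\left(q{\left(12 \right)},-142 \right)}\right) = 34430 + \left(13386 + \frac{2 \left(-1 - 60\right) \left(30 - 142\right)}{-53 + \left(-142\right)^{2} + 30 \left(-142\right)}\right) = 34430 + \left(13386 + 2 \left(-1 - 60\right) \frac{1}{-53 + 20164 - 4260} \left(-112\right)\right) = 34430 + \left(13386 + 2 \left(-61\right) \frac{1}{15851} \left(-112\right)\right) = 34430 + \left(13386 + \frac{13664}{15851}\right) = 34430 + \frac{212195150}{15851} = \frac{757945080}{15851}$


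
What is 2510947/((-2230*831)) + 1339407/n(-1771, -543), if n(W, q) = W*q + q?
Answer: 382216793/9894787635 ≈ 0.038628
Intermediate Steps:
n(W, q) = q + W*q
2510947/((-2230*831)) + 1339407/n(-1771, -543) = 2510947/((-2230*831)) + 1339407/((-543*(1 - 1771))) = 2510947/(-1853130) + 1339407/((-543*(-1770))) = 2510947*(-1/1853130) + 1339407/961110 = -2510947/1853130 + 1339407*(1/961110) = -2510947/1853130 + 148823/106790 = 382216793/9894787635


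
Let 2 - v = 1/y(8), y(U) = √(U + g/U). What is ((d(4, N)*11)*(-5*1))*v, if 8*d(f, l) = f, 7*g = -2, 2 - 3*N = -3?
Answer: -55 + 55*√1561/223 ≈ -45.255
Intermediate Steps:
N = 5/3 (N = ⅔ - ⅓*(-3) = ⅔ + 1 = 5/3 ≈ 1.6667)
g = -2/7 (g = (⅐)*(-2) = -2/7 ≈ -0.28571)
d(f, l) = f/8
y(U) = √(U - 2/(7*U))
v = 2 - 2*√1561/223 (v = 2 - 1/(√(-14/8 + 49*8)/7) = 2 - 1/(√(-14*⅛ + 392)/7) = 2 - 1/(√(-7/4 + 392)/7) = 2 - 1/(√(1561/4)/7) = 2 - 1/((√1561/2)/7) = 2 - 1/(√1561/14) = 2 - 2*√1561/223 ≈ 1.6457)
((d(4, N)*11)*(-5*1))*v = ((((⅛)*4)*11)*(-5*1))*(2 - 2*√1561/223) = (((½)*11)*(-5))*(2 - 2*√1561/223) = ((11/2)*(-5))*(2 - 2*√1561/223) = -55*(2 - 2*√1561/223)/2 = -55 + 55*√1561/223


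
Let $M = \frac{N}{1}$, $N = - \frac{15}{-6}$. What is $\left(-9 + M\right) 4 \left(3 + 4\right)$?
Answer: $-182$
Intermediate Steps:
$N = \frac{5}{2}$ ($N = \left(-15\right) \left(- \frac{1}{6}\right) = \frac{5}{2} \approx 2.5$)
$M = \frac{5}{2}$ ($M = \frac{5}{2 \cdot 1} = \frac{5}{2} \cdot 1 = \frac{5}{2} \approx 2.5$)
$\left(-9 + M\right) 4 \left(3 + 4\right) = \left(-9 + \frac{5}{2}\right) 4 \left(3 + 4\right) = - \frac{13 \cdot 4 \cdot 7}{2} = \left(- \frac{13}{2}\right) 28 = -182$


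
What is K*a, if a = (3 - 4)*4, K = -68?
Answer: 272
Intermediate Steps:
a = -4 (a = -1*4 = -4)
K*a = -68*(-4) = 272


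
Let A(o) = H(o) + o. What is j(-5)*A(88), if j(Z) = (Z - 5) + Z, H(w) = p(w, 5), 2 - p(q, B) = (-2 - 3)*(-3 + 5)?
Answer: -1500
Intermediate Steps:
p(q, B) = 12 (p(q, B) = 2 - (-2 - 3)*(-3 + 5) = 2 - (-5)*2 = 2 - 1*(-10) = 2 + 10 = 12)
H(w) = 12
A(o) = 12 + o
j(Z) = -5 + 2*Z (j(Z) = (-5 + Z) + Z = -5 + 2*Z)
j(-5)*A(88) = (-5 + 2*(-5))*(12 + 88) = (-5 - 10)*100 = -15*100 = -1500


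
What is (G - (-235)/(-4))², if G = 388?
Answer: 1734489/16 ≈ 1.0841e+5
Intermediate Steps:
(G - (-235)/(-4))² = (388 - (-235)/(-4))² = (388 - (-235)*(-1)/4)² = (388 - 1*235/4)² = (388 - 235/4)² = (1317/4)² = 1734489/16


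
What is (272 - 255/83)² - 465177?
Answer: -2706377312/6889 ≈ -3.9286e+5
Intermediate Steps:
(272 - 255/83)² - 465177 = (22321/83)² - 465177 = 498227041/6889 - 465177 = -2706377312/6889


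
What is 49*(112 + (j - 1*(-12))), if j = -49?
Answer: 3675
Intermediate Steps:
49*(112 + (j - 1*(-12))) = 49*(112 + (-49 - 1*(-12))) = 49*(112 + (-49 + 12)) = 49*(112 - 37) = 49*75 = 3675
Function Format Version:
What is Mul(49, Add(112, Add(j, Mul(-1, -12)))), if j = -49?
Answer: 3675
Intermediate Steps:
Mul(49, Add(112, Add(j, Mul(-1, -12)))) = Mul(49, Add(112, Add(-49, Mul(-1, -12)))) = Mul(49, Add(112, Add(-49, 12))) = Mul(49, Add(112, -37)) = Mul(49, 75) = 3675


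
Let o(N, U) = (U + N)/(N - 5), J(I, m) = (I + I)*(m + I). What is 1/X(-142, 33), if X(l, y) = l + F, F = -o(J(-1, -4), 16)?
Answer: -5/736 ≈ -0.0067935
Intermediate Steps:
J(I, m) = 2*I*(I + m) (J(I, m) = (2*I)*(I + m) = 2*I*(I + m))
o(N, U) = (N + U)/(-5 + N)
F = -26/5 (F = -(2*(-1)*(-1 - 4) + 16)/(-5 + 2*(-1)*(-1 - 4)) = -(2*(-1)*(-5) + 16)/(-5 + 2*(-1)*(-5)) = -(10 + 16)/(-5 + 10) = -26/5 ≈ -5.2000)
X(l, y) = -26/5 + l (X(l, y) = l - 26/5 = -26/5 + l)
1/X(-142, 33) = 1/(-26/5 - 142) = 1/(-736/5) = -5/736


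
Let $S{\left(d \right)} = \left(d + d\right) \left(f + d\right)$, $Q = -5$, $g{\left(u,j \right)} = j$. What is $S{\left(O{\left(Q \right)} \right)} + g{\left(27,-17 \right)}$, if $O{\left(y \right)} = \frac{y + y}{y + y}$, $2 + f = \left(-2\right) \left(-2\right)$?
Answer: $-11$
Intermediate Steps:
$f = 2$ ($f = -2 - -4 = -2 + 4 = 2$)
$O{\left(y \right)} = 1$ ($O{\left(y \right)} = \frac{2 y}{2 y} = 2 y \frac{1}{2 y} = 1$)
$S{\left(d \right)} = 2 d \left(2 + d\right)$ ($S{\left(d \right)} = \left(d + d\right) \left(2 + d\right) = 2 d \left(2 + d\right)$)
$S{\left(O{\left(Q \right)} \right)} + g{\left(27,-17 \right)} = 2 \cdot 1 \left(2 + 1\right) - 17 = 2 \cdot 1 \cdot 3 - 17 = 6 - 17 = -11$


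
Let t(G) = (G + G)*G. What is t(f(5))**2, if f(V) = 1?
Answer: 4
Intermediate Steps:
t(G) = 2*G**2 (t(G) = (2*G)*G = 2*G**2)
t(f(5))**2 = (2*1**2)**2 = (2*1)**2 = 2**2 = 4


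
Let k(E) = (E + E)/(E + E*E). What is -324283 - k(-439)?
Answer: -71017976/219 ≈ -3.2428e+5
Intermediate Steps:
k(E) = 2*E/(E + E²) (k(E) = (2*E)/(E + E²) = 2*E/(E + E²))
-324283 - k(-439) = -324283 - 2/(1 - 439) = -324283 - 2/(-438) = -324283 - 2*(-1)/438 = -324283 - 1*(-1/219) = -324283 + 1/219 = -71017976/219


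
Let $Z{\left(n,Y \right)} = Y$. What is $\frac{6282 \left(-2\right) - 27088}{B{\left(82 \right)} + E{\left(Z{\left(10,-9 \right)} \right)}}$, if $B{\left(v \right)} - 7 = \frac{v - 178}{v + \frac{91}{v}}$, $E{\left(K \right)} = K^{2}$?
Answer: $- \frac{67557095}{147962} \approx -456.58$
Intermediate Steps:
$B{\left(v \right)} = 7 + \frac{-178 + v}{v + \frac{91}{v}}$ ($B{\left(v \right)} = 7 + \frac{v - 178}{v + \frac{91}{v}} = 7 + \frac{-178 + v}{v + \frac{91}{v}}$)
$\frac{6282 \left(-2\right) - 27088}{B{\left(82 \right)} + E{\left(Z{\left(10,-9 \right)} \right)}} = \frac{6282 \left(-2\right) - 27088}{\frac{637 - 14596 + 8 \cdot 82^{2}}{91 + 82^{2}} + \left(-9\right)^{2}} = \frac{-12564 - 27088}{\frac{637 - 14596 + 8 \cdot 6724}{91 + 6724} + 81} = - \frac{39652}{\frac{637 - 14596 + 53792}{6815} + 81} = - \frac{39652}{\frac{1}{6815} \cdot 39833 + 81} = - \frac{39652}{\frac{39833}{6815} + 81} = - \frac{39652}{\frac{591848}{6815}} = \left(-39652\right) \frac{6815}{591848} = - \frac{67557095}{147962}$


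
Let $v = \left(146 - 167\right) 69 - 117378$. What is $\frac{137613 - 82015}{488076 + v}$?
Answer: $\frac{55598}{369249} \approx 0.15057$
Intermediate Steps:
$v = -118827$ ($v = \left(-21\right) 69 - 117378 = -1449 - 117378 = -118827$)
$\frac{137613 - 82015}{488076 + v} = \frac{137613 - 82015}{488076 - 118827} = \frac{55598}{369249}$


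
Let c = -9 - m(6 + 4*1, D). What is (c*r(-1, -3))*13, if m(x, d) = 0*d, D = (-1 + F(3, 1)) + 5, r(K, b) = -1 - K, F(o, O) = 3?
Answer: 0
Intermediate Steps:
D = 7 (D = (-1 + 3) + 5 = 2 + 5 = 7)
m(x, d) = 0
c = -9 (c = -9 - 1*0 = -9 + 0 = -9)
(c*r(-1, -3))*13 = -9*(-1 - 1*(-1))*13 = -9*(-1 + 1)*13 = -9*0*13 = 0*13 = 0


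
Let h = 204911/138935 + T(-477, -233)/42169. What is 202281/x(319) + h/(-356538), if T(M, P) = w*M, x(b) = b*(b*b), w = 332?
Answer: 422971843109608567849/67808297554123951955130 ≈ 0.0062378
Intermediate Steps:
x(b) = b**3 (x(b) = b*b**2 = b**3)
T(M, P) = 332*M
h = -13361410381/5858750015 (h = 204911/138935 + (332*(-477))/42169 = 204911*(1/138935) - 158364*1/42169 = 204911/138935 - 158364/42169 = -13361410381/5858750015 ≈ -2.2806)
202281/x(319) + h/(-356538) = 202281/(319**3) - 13361410381/5858750015/(-356538) = 202281/32461759 - 13361410381/5858750015*(-1/356538) = 202281*(1/32461759) + 13361410381/2088867012848070 = 202281/32461759 + 13361410381/2088867012848070 = 422971843109608567849/67808297554123951955130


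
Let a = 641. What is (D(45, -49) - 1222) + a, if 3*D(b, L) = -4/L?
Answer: -85403/147 ≈ -580.97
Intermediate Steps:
D(b, L) = -4/(3*L) (D(b, L) = (-4/L)/3 = -4/(3*L))
(D(45, -49) - 1222) + a = (-4/3/(-49) - 1222) + 641 = (-4/3*(-1/49) - 1222) + 641 = (4/147 - 1222) + 641 = -179630/147 + 641 = -85403/147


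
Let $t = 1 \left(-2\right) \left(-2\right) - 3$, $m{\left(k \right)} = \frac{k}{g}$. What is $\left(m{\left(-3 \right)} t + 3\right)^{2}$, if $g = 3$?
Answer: $4$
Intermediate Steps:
$m{\left(k \right)} = \frac{k}{3}$
$t = 1$ ($t = \left(-2\right) \left(-2\right) - 3 = 4 - 3 = 1$)
$\left(m{\left(-3 \right)} t + 3\right)^{2} = \left(\frac{1}{3} \left(-3\right) 1 + 3\right)^{2} = \left(\left(-1\right) 1 + 3\right)^{2} = \left(-1 + 3\right)^{2} = 2^{2} = 4$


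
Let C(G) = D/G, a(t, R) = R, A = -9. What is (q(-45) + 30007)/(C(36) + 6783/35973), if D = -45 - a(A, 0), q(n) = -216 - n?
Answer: -204436272/7273 ≈ -28109.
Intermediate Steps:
D = -45 (D = -45 - 1*0 = -45 + 0 = -45)
C(G) = -45/G
(q(-45) + 30007)/(C(36) + 6783/35973) = ((-216 - 1*(-45)) + 30007)/(-45/36 + 6783/35973) = ((-216 + 45) + 30007)/(-45*1/36 + 6783*(1/35973)) = (-171 + 30007)/(-5/4 + 323/1713) = 29836/(-7273/6852) = 29836*(-6852/7273) = -204436272/7273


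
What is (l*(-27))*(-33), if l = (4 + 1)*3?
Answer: 13365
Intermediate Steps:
l = 15 (l = 5*3 = 15)
(l*(-27))*(-33) = (15*(-27))*(-33) = -405*(-33) = 13365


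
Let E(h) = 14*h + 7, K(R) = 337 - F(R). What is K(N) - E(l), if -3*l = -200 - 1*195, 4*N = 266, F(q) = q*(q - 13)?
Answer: -60853/12 ≈ -5071.1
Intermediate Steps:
F(q) = q*(-13 + q)
N = 133/2 (N = (¼)*266 = 133/2 ≈ 66.500)
K(R) = 337 - R*(-13 + R)
l = 395/3 (l = -(-200 - 1*195)/3 = -(-200 - 195)/3 = -⅓*(-395) = 395/3 ≈ 131.67)
E(h) = 7 + 14*h
K(N) - E(l) = (337 - 1*133/2*(-13 + 133/2)) - (7 + 14*(395/3)) = (337 - 1*133/2*107/2) - (7 + 5530/3) = (337 - 14231/4) - 1*5551/3 = -12883/4 - 5551/3 = -60853/12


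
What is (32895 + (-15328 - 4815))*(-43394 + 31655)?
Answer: -149695728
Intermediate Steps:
(32895 + (-15328 - 4815))*(-43394 + 31655) = (32895 - 20143)*(-11739) = 12752*(-11739) = -149695728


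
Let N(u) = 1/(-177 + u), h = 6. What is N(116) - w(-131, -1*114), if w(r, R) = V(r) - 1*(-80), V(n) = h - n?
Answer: -13238/61 ≈ -217.02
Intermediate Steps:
V(n) = 6 - n
w(r, R) = 86 - r (w(r, R) = (6 - r) - 1*(-80) = (6 - r) + 80 = 86 - r)
N(116) - w(-131, -1*114) = 1/(-177 + 116) - (86 - 1*(-131)) = 1/(-61) - (86 + 131) = -1/61 - 1*217 = -1/61 - 217 = -13238/61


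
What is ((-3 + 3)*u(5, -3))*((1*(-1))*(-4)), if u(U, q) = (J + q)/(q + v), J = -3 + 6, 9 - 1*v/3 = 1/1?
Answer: 0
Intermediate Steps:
v = 24 (v = 27 - 3/1 = 27 - 3*1 = 27 - 3 = 24)
J = 3
u(U, q) = (3 + q)/(24 + q) (u(U, q) = (3 + q)/(q + 24) = (3 + q)/(24 + q))
((-3 + 3)*u(5, -3))*((1*(-1))*(-4)) = ((-3 + 3)*((3 - 3)/(24 - 3)))*((1*(-1))*(-4)) = (0*(0/21))*(-1*(-4)) = (0*((1/21)*0))*4 = (0*0)*4 = 0*4 = 0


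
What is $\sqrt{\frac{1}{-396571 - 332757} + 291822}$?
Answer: $\frac{\sqrt{9701610198798545}}{182332} \approx 540.21$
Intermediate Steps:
$\sqrt{\frac{1}{-396571 - 332757} + 291822} = \sqrt{\frac{1}{-729328} + 291822} = \sqrt{- \frac{1}{729328} + 291822} = \sqrt{\frac{212833955615}{729328}} = \frac{\sqrt{9701610198798545}}{182332}$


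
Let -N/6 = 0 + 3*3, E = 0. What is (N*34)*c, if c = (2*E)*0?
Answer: 0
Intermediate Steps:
c = 0 (c = (2*0)*0 = 0*0 = 0)
N = -54 (N = -6*(0 + 3*3) = -6*(0 + 9) = -6*9 = -54)
(N*34)*c = -54*34*0 = -1836*0 = 0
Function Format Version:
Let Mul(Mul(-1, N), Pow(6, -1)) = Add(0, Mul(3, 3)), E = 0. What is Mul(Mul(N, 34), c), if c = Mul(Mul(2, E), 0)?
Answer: 0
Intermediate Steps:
c = 0 (c = Mul(Mul(2, 0), 0) = Mul(0, 0) = 0)
N = -54 (N = Mul(-6, Add(0, Mul(3, 3))) = Mul(-6, Add(0, 9)) = Mul(-6, 9) = -54)
Mul(Mul(N, 34), c) = Mul(Mul(-54, 34), 0) = Mul(-1836, 0) = 0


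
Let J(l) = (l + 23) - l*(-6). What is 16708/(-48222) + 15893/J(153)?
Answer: 374056847/26377434 ≈ 14.181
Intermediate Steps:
J(l) = 23 + 7*l (J(l) = (23 + l) - (-6)*l = (23 + l) + 6*l = 23 + 7*l)
16708/(-48222) + 15893/J(153) = 16708/(-48222) + 15893/(23 + 7*153) = 16708*(-1/48222) + 15893/(23 + 1071) = -8354/24111 + 15893/1094 = 374056847/26377434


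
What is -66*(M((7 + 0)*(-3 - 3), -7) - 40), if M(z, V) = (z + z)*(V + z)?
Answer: -269016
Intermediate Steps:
M(z, V) = 2*z*(V + z) (M(z, V) = (2*z)*(V + z) = 2*z*(V + z))
-66*(M((7 + 0)*(-3 - 3), -7) - 40) = -66*(2*((7 + 0)*(-3 - 3))*(-7 + (7 + 0)*(-3 - 3)) - 40) = -66*(2*(7*(-6))*(-7 + 7*(-6)) - 40) = -66*(2*(-42)*(-7 - 42) - 40) = -66*(2*(-42)*(-49) - 40) = -66*(4116 - 40) = -66*4076 = -269016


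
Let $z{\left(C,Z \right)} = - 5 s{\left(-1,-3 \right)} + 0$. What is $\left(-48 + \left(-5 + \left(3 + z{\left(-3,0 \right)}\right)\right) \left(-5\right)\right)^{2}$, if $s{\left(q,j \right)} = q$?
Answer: $3969$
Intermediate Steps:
$z{\left(C,Z \right)} = 5$ ($z{\left(C,Z \right)} = \left(-5\right) \left(-1\right) + 0 = 5 + 0 = 5$)
$\left(-48 + \left(-5 + \left(3 + z{\left(-3,0 \right)}\right)\right) \left(-5\right)\right)^{2} = \left(-48 + \left(-5 + \left(3 + 5\right)\right) \left(-5\right)\right)^{2} = \left(-48 + \left(-5 + 8\right) \left(-5\right)\right)^{2} = \left(-48 + 3 \left(-5\right)\right)^{2} = \left(-48 - 15\right)^{2} = \left(-63\right)^{2} = 3969$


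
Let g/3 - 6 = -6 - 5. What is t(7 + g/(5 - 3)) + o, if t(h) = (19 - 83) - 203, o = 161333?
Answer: 161066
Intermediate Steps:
g = -15 (g = 18 + 3*(-6 - 5) = 18 + 3*(-11) = 18 - 33 = -15)
t(h) = -267 (t(h) = -64 - 203 = -267)
t(7 + g/(5 - 3)) + o = -267 + 161333 = 161066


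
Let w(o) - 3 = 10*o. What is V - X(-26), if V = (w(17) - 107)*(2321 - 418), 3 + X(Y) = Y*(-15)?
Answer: 125211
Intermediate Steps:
X(Y) = -3 - 15*Y (X(Y) = -3 + Y*(-15) = -3 - 15*Y)
w(o) = 3 + 10*o
V = 125598 (V = ((3 + 10*17) - 107)*(2321 - 418) = ((3 + 170) - 107)*1903 = (173 - 107)*1903 = 66*1903 = 125598)
V - X(-26) = 125598 - (-3 - 15*(-26)) = 125598 - (-3 + 390) = 125598 - 1*387 = 125598 - 387 = 125211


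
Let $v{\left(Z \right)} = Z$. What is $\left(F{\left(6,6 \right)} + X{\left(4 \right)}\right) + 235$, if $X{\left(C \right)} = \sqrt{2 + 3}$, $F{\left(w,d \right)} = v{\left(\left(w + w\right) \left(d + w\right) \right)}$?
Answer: $379 + \sqrt{5} \approx 381.24$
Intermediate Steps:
$F{\left(w,d \right)} = 2 w \left(d + w\right)$ ($F{\left(w,d \right)} = \left(w + w\right) \left(d + w\right) = 2 w \left(d + w\right)$)
$X{\left(C \right)} = \sqrt{5}$
$\left(F{\left(6,6 \right)} + X{\left(4 \right)}\right) + 235 = \left(2 \cdot 6 \left(6 + 6\right) + \sqrt{5}\right) + 235 = \left(2 \cdot 6 \cdot 12 + \sqrt{5}\right) + 235 = \left(144 + \sqrt{5}\right) + 235 = 379 + \sqrt{5}$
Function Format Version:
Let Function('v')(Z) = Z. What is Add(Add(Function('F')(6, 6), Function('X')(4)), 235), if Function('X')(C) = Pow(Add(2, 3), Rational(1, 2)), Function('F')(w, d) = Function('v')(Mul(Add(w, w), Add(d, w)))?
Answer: Add(379, Pow(5, Rational(1, 2))) ≈ 381.24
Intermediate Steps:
Function('F')(w, d) = Mul(2, w, Add(d, w)) (Function('F')(w, d) = Mul(Add(w, w), Add(d, w)) = Mul(Mul(2, w), Add(d, w)) = Mul(2, w, Add(d, w)))
Function('X')(C) = Pow(5, Rational(1, 2))
Add(Add(Function('F')(6, 6), Function('X')(4)), 235) = Add(Add(Mul(2, 6, Add(6, 6)), Pow(5, Rational(1, 2))), 235) = Add(Add(Mul(2, 6, 12), Pow(5, Rational(1, 2))), 235) = Add(Add(144, Pow(5, Rational(1, 2))), 235) = Add(379, Pow(5, Rational(1, 2)))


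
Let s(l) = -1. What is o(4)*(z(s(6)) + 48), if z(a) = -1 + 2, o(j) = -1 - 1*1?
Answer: -98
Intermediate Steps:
o(j) = -2 (o(j) = -1 - 1 = -2)
z(a) = 1
o(4)*(z(s(6)) + 48) = -2*(1 + 48) = -2*49 = -98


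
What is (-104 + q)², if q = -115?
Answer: 47961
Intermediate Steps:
(-104 + q)² = (-104 - 115)² = (-219)² = 47961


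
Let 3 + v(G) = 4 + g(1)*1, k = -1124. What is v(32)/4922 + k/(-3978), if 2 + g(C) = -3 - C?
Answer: 2756219/9789858 ≈ 0.28154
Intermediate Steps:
g(C) = -5 - C (g(C) = -2 + (-3 - C) = -5 - C)
v(G) = -5 (v(G) = -3 + (4 + (-5 - 1*1)*1) = -3 + (4 + (-5 - 1)*1) = -3 + (4 - 6*1) = -3 + (4 - 6) = -3 - 2 = -5)
v(32)/4922 + k/(-3978) = -5/4922 - 1124/(-3978) = -5*1/4922 - 1124*(-1/3978) = -5/4922 + 562/1989 = 2756219/9789858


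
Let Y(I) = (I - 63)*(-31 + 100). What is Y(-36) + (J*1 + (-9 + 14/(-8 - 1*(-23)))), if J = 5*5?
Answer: -102211/15 ≈ -6814.1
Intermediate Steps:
J = 25
Y(I) = -4347 + 69*I (Y(I) = (-63 + I)*69 = -4347 + 69*I)
Y(-36) + (J*1 + (-9 + 14/(-8 - 1*(-23)))) = (-4347 + 69*(-36)) + (25*1 + (-9 + 14/(-8 - 1*(-23)))) = (-4347 - 2484) + (25 + (-9 + 14/(-8 + 23))) = -6831 + (25 + (-9 + 14/15)) = -6831 + (25 - 121/15) = -6831 + 254/15 = -102211/15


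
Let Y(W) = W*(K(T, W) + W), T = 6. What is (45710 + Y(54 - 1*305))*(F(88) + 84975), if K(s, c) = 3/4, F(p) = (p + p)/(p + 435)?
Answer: 19291916065191/2092 ≈ 9.2218e+9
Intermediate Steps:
F(p) = 2*p/(435 + p) (F(p) = (2*p)/(435 + p) = 2*p/(435 + p))
K(s, c) = ¾ (K(s, c) = 3*(¼) = ¾)
Y(W) = W*(¾ + W)
(45710 + Y(54 - 1*305))*(F(88) + 84975) = (45710 + (54 - 1*305)*(3 + 4*(54 - 1*305))/4)*(2*88/(435 + 88) + 84975) = (45710 + (54 - 305)*(3 + 4*(54 - 305))/4)*(2*88/523 + 84975) = (45710 + (¼)*(-251)*(3 + 4*(-251)))*(2*88*(1/523) + 84975) = (45710 + (¼)*(-251)*(3 - 1004))*(176/523 + 84975) = (45710 + (¼)*(-251)*(-1001))*(44442101/523) = (45710 + 251251/4)*(44442101/523) = (434091/4)*(44442101/523) = 19291916065191/2092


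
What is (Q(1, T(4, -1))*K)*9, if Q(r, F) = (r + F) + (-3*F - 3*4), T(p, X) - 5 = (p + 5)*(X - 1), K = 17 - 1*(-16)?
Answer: 4455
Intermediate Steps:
K = 33 (K = 17 + 16 = 33)
T(p, X) = 5 + (-1 + X)*(5 + p) (T(p, X) = 5 + (p + 5)*(X - 1) = 5 + (5 + p)*(-1 + X) = 5 + (-1 + X)*(5 + p))
Q(r, F) = -12 + r - 2*F (Q(r, F) = (F + r) + (-3*F - 12) = (F + r) + (-12 - 3*F) = -12 + r - 2*F)
(Q(1, T(4, -1))*K)*9 = ((-12 + 1 - 2*(-1*4 + 5*(-1) - 1*4))*33)*9 = ((-12 + 1 - 2*(-4 - 5 - 4))*33)*9 = ((-12 + 1 - 2*(-13))*33)*9 = ((-12 + 1 + 26)*33)*9 = (15*33)*9 = 495*9 = 4455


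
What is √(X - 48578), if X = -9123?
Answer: I*√57701 ≈ 240.21*I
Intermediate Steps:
√(X - 48578) = √(-9123 - 48578) = √(-57701) = I*√57701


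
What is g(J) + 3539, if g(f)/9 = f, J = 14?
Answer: 3665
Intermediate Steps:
g(f) = 9*f
g(J) + 3539 = 9*14 + 3539 = 126 + 3539 = 3665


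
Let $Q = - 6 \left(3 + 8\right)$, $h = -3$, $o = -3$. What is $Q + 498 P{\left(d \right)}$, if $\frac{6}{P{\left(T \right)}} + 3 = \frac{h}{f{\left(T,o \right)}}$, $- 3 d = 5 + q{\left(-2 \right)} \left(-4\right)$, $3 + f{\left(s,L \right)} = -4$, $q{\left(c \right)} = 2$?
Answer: $-1228$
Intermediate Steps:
$Q = -66$ ($Q = \left(-6\right) 11 = -66$)
$f{\left(s,L \right)} = -7$ ($f{\left(s,L \right)} = -3 - 4 = -7$)
$d = 1$ ($d = - \frac{5 + 2 \left(-4\right)}{3} = - \frac{5 - 8}{3} = \left(- \frac{1}{3}\right) \left(-3\right) = 1$)
$P{\left(T \right)} = - \frac{7}{3}$ ($P{\left(T \right)} = \frac{6}{-3 - \frac{3}{-7}} = \frac{6}{-3 - - \frac{3}{7}} = \frac{6}{-3 + \frac{3}{7}} = \frac{6}{- \frac{18}{7}} = 6 \left(- \frac{7}{18}\right) = - \frac{7}{3}$)
$Q + 498 P{\left(d \right)} = -66 + 498 \left(- \frac{7}{3}\right) = -66 - 1162 = -1228$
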